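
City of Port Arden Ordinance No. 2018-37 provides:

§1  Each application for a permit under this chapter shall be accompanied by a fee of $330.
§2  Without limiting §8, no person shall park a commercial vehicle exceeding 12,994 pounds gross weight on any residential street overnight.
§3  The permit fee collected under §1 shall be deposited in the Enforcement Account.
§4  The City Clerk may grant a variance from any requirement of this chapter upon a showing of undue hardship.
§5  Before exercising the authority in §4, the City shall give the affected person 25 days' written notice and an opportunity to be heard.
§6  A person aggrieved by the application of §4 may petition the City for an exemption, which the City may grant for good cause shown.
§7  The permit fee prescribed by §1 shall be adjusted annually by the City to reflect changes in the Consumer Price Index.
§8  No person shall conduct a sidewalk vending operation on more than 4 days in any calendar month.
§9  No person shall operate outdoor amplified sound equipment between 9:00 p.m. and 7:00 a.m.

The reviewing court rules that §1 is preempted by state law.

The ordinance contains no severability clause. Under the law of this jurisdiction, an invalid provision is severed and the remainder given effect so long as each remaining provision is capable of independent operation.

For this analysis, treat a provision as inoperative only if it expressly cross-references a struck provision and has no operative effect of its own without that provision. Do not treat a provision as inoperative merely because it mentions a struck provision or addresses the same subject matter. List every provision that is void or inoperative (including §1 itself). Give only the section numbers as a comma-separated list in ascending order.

§1 is struck. The whole of §3 is the disposition of the permit fee, defined by reference to §1, so §3 cannot stand once §1 is removed. §7 has no operative effect of its own apart from §1 and is therefore inoperative. With no severability clause, the stated default rule severs what cannot stand and enforces each remaining provision that can operate on its own. The provisions still in force are §2, §4, §5, §6, §8, and §9.

1, 3, 7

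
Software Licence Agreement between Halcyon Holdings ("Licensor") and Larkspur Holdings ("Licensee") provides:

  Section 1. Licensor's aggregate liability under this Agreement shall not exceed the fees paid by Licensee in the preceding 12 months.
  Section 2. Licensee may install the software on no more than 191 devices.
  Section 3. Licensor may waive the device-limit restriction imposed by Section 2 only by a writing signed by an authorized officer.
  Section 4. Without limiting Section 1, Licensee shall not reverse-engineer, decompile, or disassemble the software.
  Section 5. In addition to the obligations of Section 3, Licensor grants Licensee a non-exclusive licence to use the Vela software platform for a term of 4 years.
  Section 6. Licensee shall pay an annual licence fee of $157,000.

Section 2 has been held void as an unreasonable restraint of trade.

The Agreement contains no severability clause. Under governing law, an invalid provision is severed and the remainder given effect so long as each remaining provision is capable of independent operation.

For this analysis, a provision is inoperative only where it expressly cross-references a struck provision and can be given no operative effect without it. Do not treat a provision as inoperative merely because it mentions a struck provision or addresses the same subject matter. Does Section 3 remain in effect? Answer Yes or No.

No

Section 2 is struck. The only function of Section 3 is the waiver condition for Section 2, so it cannot stand once Section 2 is removed. Although Section 5 refers to Section 3, its operative terms do not depend on Section 3, so it remains in effect. Under the stated default rule, only provisions that cannot operate independently fall away; the rest are enforced. That leaves Section 1, Section 4, Section 5, and Section 6 in effect. Section 3 is among the inoperative provisions, so the answer is no.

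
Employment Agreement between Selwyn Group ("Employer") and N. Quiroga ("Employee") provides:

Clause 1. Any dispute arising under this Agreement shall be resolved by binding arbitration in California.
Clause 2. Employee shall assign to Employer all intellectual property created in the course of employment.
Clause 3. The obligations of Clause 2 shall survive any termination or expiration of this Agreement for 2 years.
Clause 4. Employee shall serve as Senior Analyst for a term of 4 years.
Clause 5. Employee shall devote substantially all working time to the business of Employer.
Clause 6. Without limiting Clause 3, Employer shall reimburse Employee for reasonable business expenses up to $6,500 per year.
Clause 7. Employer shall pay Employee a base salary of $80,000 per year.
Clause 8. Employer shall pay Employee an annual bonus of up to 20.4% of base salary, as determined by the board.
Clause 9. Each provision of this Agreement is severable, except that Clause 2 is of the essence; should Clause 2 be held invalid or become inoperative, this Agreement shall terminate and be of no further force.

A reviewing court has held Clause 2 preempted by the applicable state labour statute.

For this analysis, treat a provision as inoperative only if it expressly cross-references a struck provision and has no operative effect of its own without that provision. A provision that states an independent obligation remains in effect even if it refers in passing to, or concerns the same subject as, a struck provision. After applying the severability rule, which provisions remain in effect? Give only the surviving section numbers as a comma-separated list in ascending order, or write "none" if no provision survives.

Clause 2 is struck. The only function of Clause 3 is the survival period for Clause 2, so it cannot stand once Clause 2 is removed. Clause 9 makes Clause 2 an essential term, and Clause 2 is the provision held invalid; under Clause 9, the entire Agreement is therefore void. No provision of the Agreement survives.

none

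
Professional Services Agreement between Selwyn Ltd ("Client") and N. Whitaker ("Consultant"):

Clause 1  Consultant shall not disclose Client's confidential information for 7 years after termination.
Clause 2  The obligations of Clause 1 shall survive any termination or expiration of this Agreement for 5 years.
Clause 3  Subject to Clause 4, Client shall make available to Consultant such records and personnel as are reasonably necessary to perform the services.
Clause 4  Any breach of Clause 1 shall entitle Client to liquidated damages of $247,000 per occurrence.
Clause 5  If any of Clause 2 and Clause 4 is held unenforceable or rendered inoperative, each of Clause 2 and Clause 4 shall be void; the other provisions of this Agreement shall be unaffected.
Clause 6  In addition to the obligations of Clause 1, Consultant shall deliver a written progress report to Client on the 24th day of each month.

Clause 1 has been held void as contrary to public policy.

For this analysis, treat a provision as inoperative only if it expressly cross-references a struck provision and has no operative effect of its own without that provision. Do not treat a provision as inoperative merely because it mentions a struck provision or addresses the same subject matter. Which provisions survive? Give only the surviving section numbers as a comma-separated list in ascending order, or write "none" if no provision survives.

Clause 1 is struck. Clause 2 merely fixes the survival period for Clause 1; with Clause 1 gone it has nothing to operate on and falls away. Clause 4 operates only by reference to Clause 1, so it falls with Clause 1. Although Clause 3 refers to Clause 4, its operative terms do not depend on Clause 4, so it remains in effect. Although Clause 6 refers to Clause 1, its operative terms do not depend on Clause 1, so it remains in effect. Clause 5 declares Clause 2 and Clause 4 mutually dependent; since one of them has fallen, all of them are of no effect. The remainder continues in force under Clause 5. That leaves Clause 3, Clause 5, and Clause 6 in effect.

3, 5, 6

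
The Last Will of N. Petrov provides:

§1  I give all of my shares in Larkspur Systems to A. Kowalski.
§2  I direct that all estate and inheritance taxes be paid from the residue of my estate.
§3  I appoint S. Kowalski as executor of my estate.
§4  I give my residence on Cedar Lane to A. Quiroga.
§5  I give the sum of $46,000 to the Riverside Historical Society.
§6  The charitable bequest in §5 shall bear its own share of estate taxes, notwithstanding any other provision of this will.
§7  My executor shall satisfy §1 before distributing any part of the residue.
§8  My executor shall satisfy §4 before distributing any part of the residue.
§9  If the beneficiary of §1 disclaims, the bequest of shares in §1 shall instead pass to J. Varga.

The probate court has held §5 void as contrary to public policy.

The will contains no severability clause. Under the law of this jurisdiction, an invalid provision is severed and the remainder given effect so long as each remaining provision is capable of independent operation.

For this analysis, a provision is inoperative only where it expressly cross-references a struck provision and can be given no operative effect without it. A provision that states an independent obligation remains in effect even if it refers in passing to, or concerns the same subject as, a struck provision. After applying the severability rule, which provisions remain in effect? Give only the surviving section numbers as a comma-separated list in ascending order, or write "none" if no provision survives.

§5 is struck. §6 merely fixes the tax charge on §5; with §5 gone it has nothing to operate on and falls away. With no severability clause, the stated default rule severs what cannot stand and enforces each remaining provision that can operate on its own. That leaves §1, §2, §3, §4, §7, §8, and §9 in effect.

1, 2, 3, 4, 7, 8, 9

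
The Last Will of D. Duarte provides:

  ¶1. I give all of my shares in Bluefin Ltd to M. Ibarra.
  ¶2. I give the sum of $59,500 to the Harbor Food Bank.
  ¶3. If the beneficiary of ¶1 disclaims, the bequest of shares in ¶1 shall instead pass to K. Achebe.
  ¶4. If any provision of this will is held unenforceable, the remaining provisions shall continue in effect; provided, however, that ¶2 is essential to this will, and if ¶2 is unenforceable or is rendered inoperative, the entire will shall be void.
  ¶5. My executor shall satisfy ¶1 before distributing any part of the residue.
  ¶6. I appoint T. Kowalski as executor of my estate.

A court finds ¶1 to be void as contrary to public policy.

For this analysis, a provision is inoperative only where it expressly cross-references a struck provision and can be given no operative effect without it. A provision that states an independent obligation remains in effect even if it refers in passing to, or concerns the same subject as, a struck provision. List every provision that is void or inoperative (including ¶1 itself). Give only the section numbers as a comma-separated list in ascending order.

1, 3, 5

¶1 is struck. ¶3 has no operative effect of its own apart from ¶1 and is therefore inoperative. ¶5 has no operative effect of its own apart from ¶1 and is therefore inoperative. ¶4 makes ¶2 an essential term, but ¶2 is unaffected, so the severability proviso in ¶4 preserves the remaining provisions. The provisions still in force are ¶2, ¶4, and ¶6.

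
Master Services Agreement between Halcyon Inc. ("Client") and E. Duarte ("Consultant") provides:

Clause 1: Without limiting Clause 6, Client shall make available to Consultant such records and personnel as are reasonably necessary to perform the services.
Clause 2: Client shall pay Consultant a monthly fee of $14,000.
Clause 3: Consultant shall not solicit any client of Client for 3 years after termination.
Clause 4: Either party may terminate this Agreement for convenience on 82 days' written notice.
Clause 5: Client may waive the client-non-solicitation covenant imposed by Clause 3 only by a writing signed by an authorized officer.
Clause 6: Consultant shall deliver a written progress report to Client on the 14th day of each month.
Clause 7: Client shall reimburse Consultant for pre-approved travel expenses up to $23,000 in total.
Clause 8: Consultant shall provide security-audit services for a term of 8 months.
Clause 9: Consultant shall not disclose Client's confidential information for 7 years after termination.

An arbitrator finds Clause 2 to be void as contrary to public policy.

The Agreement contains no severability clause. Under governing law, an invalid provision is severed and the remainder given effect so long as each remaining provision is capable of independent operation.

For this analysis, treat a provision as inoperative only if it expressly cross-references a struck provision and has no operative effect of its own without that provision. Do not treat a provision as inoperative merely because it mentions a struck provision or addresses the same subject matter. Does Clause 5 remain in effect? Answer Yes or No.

Clause 2 is struck. No other provision's operative terms depend on Clause 2. Under the stated default rule, only provisions that cannot operate independently fall away; the rest are enforced. That leaves Clause 1, Clause 3, Clause 4, Clause 5, Clause 6, Clause 7, Clause 8, and Clause 9 in effect. Clause 5 is among the surviving provisions, so the answer is yes.

Yes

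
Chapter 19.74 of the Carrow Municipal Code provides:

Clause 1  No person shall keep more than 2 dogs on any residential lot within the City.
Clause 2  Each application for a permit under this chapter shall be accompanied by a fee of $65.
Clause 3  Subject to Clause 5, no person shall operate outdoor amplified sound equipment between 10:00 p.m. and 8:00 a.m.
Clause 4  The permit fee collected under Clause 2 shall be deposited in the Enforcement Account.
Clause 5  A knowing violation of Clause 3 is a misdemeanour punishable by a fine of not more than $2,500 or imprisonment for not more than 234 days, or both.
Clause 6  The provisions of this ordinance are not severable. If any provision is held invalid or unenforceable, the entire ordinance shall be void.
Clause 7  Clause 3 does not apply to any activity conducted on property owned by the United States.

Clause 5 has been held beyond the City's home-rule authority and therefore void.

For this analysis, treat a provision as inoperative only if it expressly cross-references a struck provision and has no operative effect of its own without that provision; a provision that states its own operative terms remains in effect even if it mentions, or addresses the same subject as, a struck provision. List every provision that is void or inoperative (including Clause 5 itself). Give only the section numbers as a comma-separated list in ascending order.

Clause 5 is struck. No other provision's operative terms depend on Clause 5. Clause 6 provides that the ordinance is not severable, so the invalidity of any one provision voids the entire ordinance. No provision of the ordinance survives.

1, 2, 3, 4, 5, 6, 7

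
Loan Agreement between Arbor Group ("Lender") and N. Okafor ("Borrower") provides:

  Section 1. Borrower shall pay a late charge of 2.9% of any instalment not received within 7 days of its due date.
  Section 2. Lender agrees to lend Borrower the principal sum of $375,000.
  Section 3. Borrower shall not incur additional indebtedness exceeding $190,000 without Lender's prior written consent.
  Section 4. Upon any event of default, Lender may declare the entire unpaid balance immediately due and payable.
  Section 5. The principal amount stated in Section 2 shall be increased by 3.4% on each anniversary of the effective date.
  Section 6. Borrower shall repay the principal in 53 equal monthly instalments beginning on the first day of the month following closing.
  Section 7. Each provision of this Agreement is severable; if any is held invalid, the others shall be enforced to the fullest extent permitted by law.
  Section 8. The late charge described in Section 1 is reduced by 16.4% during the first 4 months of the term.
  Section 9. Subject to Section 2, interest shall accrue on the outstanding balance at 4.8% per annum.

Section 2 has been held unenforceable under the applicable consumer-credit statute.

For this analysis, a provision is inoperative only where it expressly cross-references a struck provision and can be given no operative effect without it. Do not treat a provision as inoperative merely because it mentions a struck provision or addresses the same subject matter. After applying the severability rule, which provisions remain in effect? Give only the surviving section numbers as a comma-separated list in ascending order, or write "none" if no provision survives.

Section 2 is struck. Section 5 has no operative effect of its own apart from Section 2 and is therefore inoperative. Section 9 mentions Section 2 but its own obligation stands independently of Section 2, so Section 9 is not affected. Section 7 is a severability clause and preserves every provision that can still be given independent effect. Section 1, Section 3, Section 4, Section 6, Section 7, Section 8, and Section 9 remain in effect.

1, 3, 4, 6, 7, 8, 9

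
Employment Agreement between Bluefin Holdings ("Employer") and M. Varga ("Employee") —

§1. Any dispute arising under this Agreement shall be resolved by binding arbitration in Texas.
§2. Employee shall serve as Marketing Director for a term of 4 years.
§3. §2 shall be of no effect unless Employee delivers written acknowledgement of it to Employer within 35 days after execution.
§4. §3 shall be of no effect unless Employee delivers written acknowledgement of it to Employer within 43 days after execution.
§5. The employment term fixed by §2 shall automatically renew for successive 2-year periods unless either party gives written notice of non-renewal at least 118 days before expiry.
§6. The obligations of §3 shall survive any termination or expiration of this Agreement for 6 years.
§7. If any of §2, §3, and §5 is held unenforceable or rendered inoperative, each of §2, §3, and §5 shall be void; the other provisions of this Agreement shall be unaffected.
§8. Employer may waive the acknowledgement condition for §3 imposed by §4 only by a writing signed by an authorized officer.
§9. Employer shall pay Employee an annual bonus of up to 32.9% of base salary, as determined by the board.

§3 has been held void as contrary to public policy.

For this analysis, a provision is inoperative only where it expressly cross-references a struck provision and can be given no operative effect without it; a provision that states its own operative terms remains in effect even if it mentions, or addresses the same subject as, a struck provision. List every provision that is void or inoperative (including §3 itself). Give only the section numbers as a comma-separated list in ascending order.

§3 is struck. The only function of §4 is the acknowledgement condition for §3, so it cannot stand once §3 is removed. §6 operates only by reference to §3, so it falls with §3. §8 has no operative effect of its own apart from §4 and is therefore inoperative. §7 declares §2, §3, and §5 mutually dependent; since one of them has fallen, all of them are of no effect. That brings down §2 and §5 as well. The remainder continues in force under §7. The provisions still in force are §1, §7, and §9.

2, 3, 4, 5, 6, 8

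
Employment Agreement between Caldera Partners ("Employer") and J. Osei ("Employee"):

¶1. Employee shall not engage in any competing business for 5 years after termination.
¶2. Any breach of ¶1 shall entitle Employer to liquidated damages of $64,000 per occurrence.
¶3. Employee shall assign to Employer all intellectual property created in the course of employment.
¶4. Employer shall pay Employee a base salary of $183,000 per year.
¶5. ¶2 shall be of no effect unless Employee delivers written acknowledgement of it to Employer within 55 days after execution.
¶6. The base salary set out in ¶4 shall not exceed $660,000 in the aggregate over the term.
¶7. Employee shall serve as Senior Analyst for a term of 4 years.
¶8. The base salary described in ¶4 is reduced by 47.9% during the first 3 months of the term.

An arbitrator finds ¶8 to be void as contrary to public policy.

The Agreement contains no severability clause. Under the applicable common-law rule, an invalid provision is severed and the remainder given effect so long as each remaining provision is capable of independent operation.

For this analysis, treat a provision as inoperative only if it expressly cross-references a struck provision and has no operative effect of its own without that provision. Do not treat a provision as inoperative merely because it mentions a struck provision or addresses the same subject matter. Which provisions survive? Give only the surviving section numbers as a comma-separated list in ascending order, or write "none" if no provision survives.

1, 2, 3, 4, 5, 6, 7

¶8 is struck. No other provision's operative terms depend on ¶8. Under the stated default rule, only provisions that cannot operate independently fall away; the rest are enforced. That leaves ¶1, ¶2, ¶3, ¶4, ¶5, ¶6, and ¶7 in effect.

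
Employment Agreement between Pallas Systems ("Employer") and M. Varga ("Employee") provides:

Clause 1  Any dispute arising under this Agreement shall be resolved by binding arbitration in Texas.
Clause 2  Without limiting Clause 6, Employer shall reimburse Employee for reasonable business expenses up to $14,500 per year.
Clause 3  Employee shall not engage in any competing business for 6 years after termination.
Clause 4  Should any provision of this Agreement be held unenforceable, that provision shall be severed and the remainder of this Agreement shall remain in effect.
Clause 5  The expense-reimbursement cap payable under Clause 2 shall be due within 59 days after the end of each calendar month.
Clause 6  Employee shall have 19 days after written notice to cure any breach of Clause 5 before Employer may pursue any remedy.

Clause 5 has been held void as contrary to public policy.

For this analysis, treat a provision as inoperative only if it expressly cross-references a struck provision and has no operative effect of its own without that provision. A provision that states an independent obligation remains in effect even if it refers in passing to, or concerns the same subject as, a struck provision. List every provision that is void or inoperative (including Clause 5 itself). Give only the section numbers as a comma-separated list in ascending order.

Clause 5 is struck. Clause 6 operates only by reference to Clause 5, so it falls with Clause 5. Although Clause 2 refers to Clause 6, its operative terms do not depend on Clause 6, so it remains in effect. Clause 4 is a severability clause and preserves every provision that can still be given independent effect. Clause 1, Clause 2, Clause 3, and Clause 4 remain in effect.

5, 6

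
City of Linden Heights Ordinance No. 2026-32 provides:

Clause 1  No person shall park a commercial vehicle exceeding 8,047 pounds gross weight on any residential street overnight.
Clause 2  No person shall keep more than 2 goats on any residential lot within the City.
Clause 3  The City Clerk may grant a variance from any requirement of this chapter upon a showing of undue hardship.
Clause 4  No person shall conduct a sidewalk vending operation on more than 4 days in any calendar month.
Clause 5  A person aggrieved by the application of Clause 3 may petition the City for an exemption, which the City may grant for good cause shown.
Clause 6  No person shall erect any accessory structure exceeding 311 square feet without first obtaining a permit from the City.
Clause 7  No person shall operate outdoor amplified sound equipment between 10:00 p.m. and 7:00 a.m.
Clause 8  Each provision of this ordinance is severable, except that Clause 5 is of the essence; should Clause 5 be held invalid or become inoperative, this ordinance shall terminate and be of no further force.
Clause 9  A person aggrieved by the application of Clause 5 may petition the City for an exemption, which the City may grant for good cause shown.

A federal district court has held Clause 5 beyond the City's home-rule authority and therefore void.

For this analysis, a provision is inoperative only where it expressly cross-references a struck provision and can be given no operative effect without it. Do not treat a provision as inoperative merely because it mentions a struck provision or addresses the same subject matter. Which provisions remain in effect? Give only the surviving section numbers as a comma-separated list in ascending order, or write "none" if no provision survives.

Clause 5 is struck. Clause 9 has no operative effect of its own apart from Clause 5 and is therefore inoperative. Clause 8 makes Clause 5 an essential term, and Clause 5 is the provision held invalid; under Clause 8, the entire ordinance is therefore void. No provision of the ordinance survives.

none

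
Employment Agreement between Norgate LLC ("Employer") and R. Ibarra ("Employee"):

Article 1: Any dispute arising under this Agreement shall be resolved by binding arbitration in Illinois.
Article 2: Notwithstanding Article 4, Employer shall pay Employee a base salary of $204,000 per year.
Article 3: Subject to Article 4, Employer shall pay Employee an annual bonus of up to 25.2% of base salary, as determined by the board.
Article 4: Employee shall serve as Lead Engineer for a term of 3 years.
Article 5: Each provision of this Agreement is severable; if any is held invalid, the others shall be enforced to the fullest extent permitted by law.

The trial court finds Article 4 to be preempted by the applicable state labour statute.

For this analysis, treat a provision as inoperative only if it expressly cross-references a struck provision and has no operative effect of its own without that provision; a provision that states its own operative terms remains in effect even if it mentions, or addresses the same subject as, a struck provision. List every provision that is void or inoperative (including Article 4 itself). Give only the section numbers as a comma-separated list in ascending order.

4

Article 4 is struck. Article 3 mentions Article 4 but its own obligation stands independently of Article 4, so Article 3 is not affected. Although Article 2 refers to Article 4, its operative terms do not depend on Article 4, so it remains in effect. No other provision's operative terms depend on Article 4. Article 5 is a severability clause and preserves every provision that can still be given independent effect. The provisions still in force are Article 1, Article 2, Article 3, and Article 5.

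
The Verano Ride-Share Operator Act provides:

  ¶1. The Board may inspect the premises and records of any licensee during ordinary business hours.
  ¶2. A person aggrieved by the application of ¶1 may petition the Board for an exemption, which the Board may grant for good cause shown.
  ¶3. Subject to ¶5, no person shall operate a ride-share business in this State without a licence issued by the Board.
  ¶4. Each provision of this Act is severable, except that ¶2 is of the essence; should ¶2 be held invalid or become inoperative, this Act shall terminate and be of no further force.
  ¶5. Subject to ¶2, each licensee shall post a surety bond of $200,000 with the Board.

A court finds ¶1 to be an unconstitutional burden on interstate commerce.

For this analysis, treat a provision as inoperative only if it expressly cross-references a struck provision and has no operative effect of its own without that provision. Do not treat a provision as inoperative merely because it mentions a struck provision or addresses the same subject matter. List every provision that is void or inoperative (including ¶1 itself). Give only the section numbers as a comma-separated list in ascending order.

¶1 is struck. ¶2 has no operative effect of its own apart from ¶1 and is therefore inoperative. ¶4 makes ¶2 an essential term, and ¶2 has been rendered inoperative by the cascade; under ¶4, the entire Act is therefore void. No provision of the Act survives.

1, 2, 3, 4, 5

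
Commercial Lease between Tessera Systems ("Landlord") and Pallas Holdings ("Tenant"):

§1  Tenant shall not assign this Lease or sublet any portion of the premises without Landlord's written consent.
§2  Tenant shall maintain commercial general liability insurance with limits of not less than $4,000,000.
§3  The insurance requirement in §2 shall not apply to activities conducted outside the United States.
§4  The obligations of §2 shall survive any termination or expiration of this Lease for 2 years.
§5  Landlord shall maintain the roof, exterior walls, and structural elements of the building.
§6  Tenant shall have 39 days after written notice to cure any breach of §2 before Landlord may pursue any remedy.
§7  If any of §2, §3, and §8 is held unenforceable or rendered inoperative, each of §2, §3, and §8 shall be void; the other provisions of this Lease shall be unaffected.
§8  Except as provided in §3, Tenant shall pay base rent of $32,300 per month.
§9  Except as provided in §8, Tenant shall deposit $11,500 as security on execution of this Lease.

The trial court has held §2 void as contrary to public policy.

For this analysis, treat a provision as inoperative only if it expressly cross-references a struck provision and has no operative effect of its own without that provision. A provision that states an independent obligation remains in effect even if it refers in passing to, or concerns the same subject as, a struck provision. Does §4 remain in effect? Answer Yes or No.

§2 is struck. §3 operates only by reference to §2, so it falls with §2. §4 operates only by reference to §2, so it falls with §2. §6 merely fixes the cure period for breach of §2; with §2 gone it has nothing to operate on and falls away. Although §9 refers to §8, its operative terms do not depend on §8, so it remains in effect. §7 declares §2, §3, and §8 mutually dependent; since one of them has fallen, all of them are of no effect. That brings down §8 as well. The remainder continues in force under §7. §1, §5, §7, and §9 remain in effect. §4 is among the inoperative provisions, so the answer is no.

No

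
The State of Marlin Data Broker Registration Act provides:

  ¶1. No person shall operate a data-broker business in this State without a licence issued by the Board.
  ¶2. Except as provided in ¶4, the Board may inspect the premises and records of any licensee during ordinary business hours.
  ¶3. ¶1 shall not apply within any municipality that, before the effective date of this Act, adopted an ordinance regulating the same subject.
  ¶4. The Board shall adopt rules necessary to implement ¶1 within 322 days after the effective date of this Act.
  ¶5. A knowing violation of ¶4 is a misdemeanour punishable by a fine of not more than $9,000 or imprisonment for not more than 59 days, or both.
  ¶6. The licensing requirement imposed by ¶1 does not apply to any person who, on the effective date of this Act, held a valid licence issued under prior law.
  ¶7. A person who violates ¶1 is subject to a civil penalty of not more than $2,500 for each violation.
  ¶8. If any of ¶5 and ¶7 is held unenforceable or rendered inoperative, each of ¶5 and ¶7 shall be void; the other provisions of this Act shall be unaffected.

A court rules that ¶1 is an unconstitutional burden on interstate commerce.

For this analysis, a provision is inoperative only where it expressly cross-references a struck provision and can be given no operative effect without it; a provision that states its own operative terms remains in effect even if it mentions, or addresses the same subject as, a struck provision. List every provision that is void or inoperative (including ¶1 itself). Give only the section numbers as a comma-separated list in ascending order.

1, 3, 4, 5, 6, 7

¶1 is struck. ¶3 merely fixes the local-preemption carve-out from ¶1; with ¶1 gone it has nothing to operate on and falls away. ¶4 has no operative effect of its own apart from ¶1 and is therefore inoperative. The only function of ¶6 is the grandfather exemption from ¶1, so it cannot stand once ¶1 is removed. ¶7 merely fixes the civil penalty for violating ¶1; with ¶1 gone it has nothing to operate on and falls away. The only function of ¶5 is the criminal penalty for violating ¶4, so it cannot stand once ¶4 is removed. Although ¶2 refers to ¶4, its operative terms do not depend on ¶4, so it remains in effect. ¶8 declares ¶5 and ¶7 mutually dependent; since one of them has fallen, all of them are of no effect. The remainder continues in force under ¶8. ¶2 and ¶8 remain in effect.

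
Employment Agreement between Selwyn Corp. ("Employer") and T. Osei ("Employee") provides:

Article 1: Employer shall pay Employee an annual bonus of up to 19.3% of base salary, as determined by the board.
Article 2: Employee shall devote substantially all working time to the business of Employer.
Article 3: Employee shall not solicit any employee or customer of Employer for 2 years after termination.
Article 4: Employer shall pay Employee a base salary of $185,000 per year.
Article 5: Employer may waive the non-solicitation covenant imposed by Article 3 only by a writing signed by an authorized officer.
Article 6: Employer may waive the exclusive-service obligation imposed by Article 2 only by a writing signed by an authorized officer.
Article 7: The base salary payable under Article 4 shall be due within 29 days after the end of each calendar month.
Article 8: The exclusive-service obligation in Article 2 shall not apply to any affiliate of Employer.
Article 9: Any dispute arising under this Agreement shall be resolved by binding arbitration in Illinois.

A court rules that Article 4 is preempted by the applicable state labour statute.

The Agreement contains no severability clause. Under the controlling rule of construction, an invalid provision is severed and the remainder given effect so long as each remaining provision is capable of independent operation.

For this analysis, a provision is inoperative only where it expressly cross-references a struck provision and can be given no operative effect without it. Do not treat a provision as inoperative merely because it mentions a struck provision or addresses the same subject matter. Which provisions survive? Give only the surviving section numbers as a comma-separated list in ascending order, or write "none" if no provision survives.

Article 4 is struck. Article 7 does nothing except set the payment deadline for the base salary by reference to Article 4; with Article 4 gone it has no independent effect and is inoperative. Under the stated default rule, only provisions that cannot operate independently fall away; the rest are enforced. That leaves Article 1, Article 2, Article 3, Article 5, Article 6, Article 8, and Article 9 in effect.

1, 2, 3, 5, 6, 8, 9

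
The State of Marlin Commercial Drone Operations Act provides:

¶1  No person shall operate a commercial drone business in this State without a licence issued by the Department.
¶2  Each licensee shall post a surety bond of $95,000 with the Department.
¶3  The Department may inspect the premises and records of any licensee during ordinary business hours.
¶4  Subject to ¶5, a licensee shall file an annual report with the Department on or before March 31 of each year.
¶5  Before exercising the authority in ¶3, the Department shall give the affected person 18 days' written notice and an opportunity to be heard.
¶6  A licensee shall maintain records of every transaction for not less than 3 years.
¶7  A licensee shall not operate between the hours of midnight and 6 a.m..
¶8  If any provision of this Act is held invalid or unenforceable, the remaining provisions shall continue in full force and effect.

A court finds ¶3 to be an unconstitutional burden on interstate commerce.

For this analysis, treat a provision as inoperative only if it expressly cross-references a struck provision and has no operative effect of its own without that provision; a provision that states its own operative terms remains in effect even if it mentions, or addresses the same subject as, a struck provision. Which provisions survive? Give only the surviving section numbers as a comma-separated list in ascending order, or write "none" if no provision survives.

¶3 is struck. ¶5 merely fixes the notice-and-hearing requirement for ¶3; with ¶3 gone it has nothing to operate on and falls away. ¶4 mentions ¶5 but its own obligation stands independently of ¶5, so ¶4 is not affected. ¶8 is a severability clause and preserves every provision that can still be given independent effect. ¶1, ¶2, ¶4, ¶6, ¶7, and ¶8 remain in effect.

1, 2, 4, 6, 7, 8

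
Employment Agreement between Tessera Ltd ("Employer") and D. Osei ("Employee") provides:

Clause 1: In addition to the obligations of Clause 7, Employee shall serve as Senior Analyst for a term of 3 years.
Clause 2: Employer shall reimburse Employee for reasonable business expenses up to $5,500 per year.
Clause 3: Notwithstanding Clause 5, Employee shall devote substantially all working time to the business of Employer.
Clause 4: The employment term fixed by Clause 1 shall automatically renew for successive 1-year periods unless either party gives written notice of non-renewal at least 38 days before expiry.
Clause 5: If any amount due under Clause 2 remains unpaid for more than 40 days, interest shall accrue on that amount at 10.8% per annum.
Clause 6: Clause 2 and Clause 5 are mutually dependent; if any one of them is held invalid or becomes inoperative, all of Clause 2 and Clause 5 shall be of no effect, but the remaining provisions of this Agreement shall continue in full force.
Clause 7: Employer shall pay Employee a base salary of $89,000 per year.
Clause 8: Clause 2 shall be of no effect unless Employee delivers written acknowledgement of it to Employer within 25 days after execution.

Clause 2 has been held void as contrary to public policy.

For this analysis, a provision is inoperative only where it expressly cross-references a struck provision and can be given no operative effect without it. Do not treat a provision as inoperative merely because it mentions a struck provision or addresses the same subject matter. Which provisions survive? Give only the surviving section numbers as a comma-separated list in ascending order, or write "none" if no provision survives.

1, 3, 4, 6, 7

Clause 2 is struck. Clause 5 has no operative effect of its own apart from Clause 2 and is therefore inoperative. The only function of Clause 8 is the acknowledgement condition for Clause 2, so it cannot stand once Clause 2 is removed. Although Clause 3 refers to Clause 5, its operative terms do not depend on Clause 5, so it remains in effect. Clause 6 declares Clause 2 and Clause 5 mutually dependent; since one of them has fallen, all of them are of no effect. The remainder continues in force under Clause 6. The provisions still in force are Clause 1, Clause 3, Clause 4, Clause 6, and Clause 7.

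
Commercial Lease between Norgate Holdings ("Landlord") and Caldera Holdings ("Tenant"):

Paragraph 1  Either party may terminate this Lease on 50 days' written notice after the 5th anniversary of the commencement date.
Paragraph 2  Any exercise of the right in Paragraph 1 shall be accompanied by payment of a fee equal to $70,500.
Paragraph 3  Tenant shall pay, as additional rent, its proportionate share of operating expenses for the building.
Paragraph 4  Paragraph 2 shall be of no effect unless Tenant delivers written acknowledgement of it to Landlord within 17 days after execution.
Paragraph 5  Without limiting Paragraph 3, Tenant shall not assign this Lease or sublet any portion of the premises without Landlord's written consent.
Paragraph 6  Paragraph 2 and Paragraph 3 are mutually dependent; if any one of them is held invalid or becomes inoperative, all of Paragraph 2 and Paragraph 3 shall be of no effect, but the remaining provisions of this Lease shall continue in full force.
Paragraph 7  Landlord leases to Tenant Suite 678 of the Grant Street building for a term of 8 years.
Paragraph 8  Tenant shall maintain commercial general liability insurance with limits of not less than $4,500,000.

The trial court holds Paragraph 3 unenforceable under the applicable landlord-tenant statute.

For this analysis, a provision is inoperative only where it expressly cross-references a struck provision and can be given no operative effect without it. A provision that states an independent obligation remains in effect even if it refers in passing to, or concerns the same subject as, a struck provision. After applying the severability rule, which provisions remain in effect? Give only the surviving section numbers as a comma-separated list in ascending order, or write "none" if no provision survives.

1, 5, 6, 7, 8

Paragraph 3 is struck. Paragraph 5 mentions Paragraph 3 but its own obligation stands independently of Paragraph 3, so Paragraph 5 is not affected. No other provision's operative terms depend on Paragraph 3. Paragraph 6 declares Paragraph 2 and Paragraph 3 mutually dependent; since one of them has fallen, all of them are of no effect. That brings down Paragraph 2 as well. Paragraph 4 in turn depends solely on a provision now struck and likewise falls. The remainder continues in force under Paragraph 6. The provisions still in force are Paragraph 1, Paragraph 5, Paragraph 6, Paragraph 7, and Paragraph 8.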